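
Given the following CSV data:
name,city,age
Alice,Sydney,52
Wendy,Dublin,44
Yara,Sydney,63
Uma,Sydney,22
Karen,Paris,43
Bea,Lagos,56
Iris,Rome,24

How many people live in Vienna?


Scanning city column for 'Vienna':
Total matches: 0

ANSWER: 0


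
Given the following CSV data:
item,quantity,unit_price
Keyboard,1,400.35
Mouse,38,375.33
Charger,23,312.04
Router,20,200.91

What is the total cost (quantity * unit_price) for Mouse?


Row: Mouse
quantity = 38
unit_price = 375.33
total = 38 * 375.33 = 14262.54

ANSWER: 14262.54


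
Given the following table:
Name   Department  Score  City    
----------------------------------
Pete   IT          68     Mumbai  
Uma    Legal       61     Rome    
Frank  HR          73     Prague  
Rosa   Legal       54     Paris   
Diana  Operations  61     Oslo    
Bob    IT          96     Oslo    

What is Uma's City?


Row 2: Uma
City = Rome

ANSWER: Rome


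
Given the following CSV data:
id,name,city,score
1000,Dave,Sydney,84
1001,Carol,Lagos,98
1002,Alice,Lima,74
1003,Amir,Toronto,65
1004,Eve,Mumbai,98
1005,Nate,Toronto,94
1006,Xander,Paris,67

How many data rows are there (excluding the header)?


Counting rows (excluding header):
Header: id,name,city,score
Data rows: 7

ANSWER: 7


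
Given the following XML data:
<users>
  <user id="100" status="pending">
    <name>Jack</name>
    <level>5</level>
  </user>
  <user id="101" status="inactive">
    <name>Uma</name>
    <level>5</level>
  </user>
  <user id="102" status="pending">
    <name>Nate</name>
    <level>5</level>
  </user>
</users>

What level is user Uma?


Finding user: Uma
<level>5</level>

ANSWER: 5


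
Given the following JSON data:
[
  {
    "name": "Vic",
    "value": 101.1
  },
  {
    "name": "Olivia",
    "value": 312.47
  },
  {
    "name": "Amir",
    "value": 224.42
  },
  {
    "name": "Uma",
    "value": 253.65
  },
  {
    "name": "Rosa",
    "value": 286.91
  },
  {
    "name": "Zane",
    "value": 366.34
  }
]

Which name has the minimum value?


Comparing values:
  Vic: 101.1
  Olivia: 312.47
  Amir: 224.42
  Uma: 253.65
  Rosa: 286.91
  Zane: 366.34
Minimum: Vic (101.1)

ANSWER: Vic


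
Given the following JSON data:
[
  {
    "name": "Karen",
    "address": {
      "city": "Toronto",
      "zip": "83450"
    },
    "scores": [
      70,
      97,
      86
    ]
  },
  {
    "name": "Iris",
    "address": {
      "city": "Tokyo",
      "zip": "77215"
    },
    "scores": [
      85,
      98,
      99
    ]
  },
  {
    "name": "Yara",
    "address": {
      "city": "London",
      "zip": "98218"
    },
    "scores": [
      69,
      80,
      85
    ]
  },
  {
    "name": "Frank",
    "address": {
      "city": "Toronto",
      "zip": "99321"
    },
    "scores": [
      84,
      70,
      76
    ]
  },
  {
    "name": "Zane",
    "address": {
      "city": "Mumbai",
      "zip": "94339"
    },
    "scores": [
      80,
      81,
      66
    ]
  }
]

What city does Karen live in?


Path: records[0].address.city
Value: Toronto

ANSWER: Toronto


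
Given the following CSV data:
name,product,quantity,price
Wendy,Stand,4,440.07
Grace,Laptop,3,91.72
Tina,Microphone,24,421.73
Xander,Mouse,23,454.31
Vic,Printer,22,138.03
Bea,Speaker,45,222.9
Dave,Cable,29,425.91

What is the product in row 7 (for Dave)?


Row 7: Dave
Column 'product' = Cable

ANSWER: Cable


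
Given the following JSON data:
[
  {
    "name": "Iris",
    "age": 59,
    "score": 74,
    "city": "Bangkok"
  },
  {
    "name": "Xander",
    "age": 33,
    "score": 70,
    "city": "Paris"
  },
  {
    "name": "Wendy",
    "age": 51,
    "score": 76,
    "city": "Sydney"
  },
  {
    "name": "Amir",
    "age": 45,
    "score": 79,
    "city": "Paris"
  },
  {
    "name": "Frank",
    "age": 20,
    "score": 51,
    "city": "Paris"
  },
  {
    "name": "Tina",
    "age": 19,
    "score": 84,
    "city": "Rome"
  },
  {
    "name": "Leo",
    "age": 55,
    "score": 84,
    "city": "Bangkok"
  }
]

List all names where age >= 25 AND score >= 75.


Checking both conditions:
  Iris (age=59, score=74) -> no
  Xander (age=33, score=70) -> no
  Wendy (age=51, score=76) -> YES
  Amir (age=45, score=79) -> YES
  Frank (age=20, score=51) -> no
  Tina (age=19, score=84) -> no
  Leo (age=55, score=84) -> YES


ANSWER: Wendy, Amir, Leo


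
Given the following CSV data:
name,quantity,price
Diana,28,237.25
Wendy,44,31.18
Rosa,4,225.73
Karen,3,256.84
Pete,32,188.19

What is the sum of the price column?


Values in 'price' column:
  Row 1: 237.25
  Row 2: 31.18
  Row 3: 225.73
  Row 4: 256.84
  Row 5: 188.19
Sum = 237.25 + 31.18 + 225.73 + 256.84 + 188.19 = 939.19

ANSWER: 939.19


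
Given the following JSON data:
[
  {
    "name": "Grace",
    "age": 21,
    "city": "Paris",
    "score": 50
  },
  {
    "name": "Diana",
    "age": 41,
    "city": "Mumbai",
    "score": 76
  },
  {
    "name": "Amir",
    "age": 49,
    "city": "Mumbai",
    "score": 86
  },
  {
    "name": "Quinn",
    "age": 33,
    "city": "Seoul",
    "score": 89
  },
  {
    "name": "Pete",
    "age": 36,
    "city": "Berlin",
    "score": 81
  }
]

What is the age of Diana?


Looking up record where name = Diana
Record index: 1
Field 'age' = 41

ANSWER: 41


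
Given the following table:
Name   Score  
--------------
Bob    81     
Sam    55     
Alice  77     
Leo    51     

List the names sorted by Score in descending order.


Sorting by Score (descending):
  Bob: 81
  Alice: 77
  Sam: 55
  Leo: 51


ANSWER: Bob, Alice, Sam, Leo


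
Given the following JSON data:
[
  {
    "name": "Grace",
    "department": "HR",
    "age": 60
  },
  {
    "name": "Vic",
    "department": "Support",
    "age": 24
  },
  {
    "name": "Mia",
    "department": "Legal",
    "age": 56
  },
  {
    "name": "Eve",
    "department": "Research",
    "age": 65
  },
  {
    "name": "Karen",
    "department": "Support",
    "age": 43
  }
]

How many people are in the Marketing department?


Scanning records for department = Marketing
  No matches found
Count: 0

ANSWER: 0


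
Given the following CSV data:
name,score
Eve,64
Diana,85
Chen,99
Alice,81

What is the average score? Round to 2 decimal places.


Scores: 64, 85, 99, 81
Sum = 329
Count = 4
Average = 329 / 4 = 82.25

ANSWER: 82.25


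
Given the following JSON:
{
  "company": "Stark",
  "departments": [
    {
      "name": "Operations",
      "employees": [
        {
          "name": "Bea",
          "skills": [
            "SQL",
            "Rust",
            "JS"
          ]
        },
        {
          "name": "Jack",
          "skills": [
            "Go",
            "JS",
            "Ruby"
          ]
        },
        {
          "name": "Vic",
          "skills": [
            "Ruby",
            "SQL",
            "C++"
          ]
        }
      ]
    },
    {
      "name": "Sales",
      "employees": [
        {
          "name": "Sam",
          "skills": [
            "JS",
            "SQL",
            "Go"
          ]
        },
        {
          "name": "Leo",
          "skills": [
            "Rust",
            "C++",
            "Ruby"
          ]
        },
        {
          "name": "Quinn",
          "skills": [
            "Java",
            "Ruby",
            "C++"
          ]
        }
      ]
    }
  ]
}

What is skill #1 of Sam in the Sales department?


Path: departments[1].employees[0].skills[0]
Value: JS

ANSWER: JS


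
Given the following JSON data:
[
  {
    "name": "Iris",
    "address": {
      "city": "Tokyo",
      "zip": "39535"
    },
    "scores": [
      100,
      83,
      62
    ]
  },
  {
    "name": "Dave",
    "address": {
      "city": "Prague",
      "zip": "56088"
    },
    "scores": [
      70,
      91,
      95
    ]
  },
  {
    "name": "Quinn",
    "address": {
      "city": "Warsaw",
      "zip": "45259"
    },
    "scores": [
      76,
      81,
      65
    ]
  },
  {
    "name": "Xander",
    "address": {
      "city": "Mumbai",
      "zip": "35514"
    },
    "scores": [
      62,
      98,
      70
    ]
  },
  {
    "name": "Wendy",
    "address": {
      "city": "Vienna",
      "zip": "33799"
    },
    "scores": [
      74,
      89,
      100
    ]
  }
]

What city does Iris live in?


Path: records[0].address.city
Value: Tokyo

ANSWER: Tokyo


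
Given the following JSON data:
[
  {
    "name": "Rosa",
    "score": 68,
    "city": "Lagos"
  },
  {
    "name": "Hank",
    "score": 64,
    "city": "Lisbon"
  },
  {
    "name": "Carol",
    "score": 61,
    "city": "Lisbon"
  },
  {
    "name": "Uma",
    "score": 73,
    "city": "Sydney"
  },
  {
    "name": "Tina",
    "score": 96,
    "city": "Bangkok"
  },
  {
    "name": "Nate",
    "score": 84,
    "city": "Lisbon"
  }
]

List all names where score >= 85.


Filtering records where score >= 85:
  Rosa (score=68) -> no
  Hank (score=64) -> no
  Carol (score=61) -> no
  Uma (score=73) -> no
  Tina (score=96) -> YES
  Nate (score=84) -> no


ANSWER: Tina


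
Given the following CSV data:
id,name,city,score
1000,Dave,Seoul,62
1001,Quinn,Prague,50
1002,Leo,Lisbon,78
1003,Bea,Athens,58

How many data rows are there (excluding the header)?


Counting rows (excluding header):
Header: id,name,city,score
Data rows: 4

ANSWER: 4


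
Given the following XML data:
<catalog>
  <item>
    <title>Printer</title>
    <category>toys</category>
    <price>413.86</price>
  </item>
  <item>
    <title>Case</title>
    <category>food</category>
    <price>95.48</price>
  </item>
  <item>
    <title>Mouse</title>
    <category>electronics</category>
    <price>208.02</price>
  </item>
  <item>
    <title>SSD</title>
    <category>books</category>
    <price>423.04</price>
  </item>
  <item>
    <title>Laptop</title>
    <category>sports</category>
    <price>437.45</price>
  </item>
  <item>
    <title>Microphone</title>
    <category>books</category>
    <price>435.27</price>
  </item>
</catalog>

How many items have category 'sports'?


Scanning <item> elements for <category>sports</category>:
  Item 5: Laptop -> MATCH
Count: 1

ANSWER: 1


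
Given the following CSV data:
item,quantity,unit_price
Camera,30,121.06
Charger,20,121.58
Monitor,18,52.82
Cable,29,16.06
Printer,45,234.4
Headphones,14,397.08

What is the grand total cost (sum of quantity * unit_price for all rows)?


Computing row totals:
  Camera: 30 * 121.06 = 3631.8
  Charger: 20 * 121.58 = 2431.6
  Monitor: 18 * 52.82 = 950.76
  Cable: 29 * 16.06 = 465.74
  Printer: 45 * 234.4 = 10548.0
  Headphones: 14 * 397.08 = 5559.12
Grand total = 3631.8 + 2431.6 + 950.76 + 465.74 + 10548.0 + 5559.12 = 23587.02

ANSWER: 23587.02


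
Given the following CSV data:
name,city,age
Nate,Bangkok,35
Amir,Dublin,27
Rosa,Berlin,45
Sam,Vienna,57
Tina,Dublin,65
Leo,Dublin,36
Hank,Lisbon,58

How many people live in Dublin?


Scanning city column for 'Dublin':
  Row 2: Amir -> MATCH
  Row 5: Tina -> MATCH
  Row 6: Leo -> MATCH
Total matches: 3

ANSWER: 3


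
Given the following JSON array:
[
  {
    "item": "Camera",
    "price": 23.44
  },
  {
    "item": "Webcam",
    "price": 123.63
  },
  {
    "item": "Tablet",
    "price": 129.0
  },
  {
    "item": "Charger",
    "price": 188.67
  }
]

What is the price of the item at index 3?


Array index 3 -> Charger
price = 188.67

ANSWER: 188.67


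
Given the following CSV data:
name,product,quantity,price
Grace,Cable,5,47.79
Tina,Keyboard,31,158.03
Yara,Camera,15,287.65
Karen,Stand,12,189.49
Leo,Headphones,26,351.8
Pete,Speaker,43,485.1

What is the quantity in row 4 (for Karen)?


Row 4: Karen
Column 'quantity' = 12

ANSWER: 12


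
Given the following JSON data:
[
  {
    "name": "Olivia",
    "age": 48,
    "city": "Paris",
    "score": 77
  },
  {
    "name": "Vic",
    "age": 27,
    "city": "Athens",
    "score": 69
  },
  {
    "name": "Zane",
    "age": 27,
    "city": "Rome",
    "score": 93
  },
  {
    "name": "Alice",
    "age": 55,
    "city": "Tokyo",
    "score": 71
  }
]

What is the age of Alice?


Looking up record where name = Alice
Record index: 3
Field 'age' = 55

ANSWER: 55


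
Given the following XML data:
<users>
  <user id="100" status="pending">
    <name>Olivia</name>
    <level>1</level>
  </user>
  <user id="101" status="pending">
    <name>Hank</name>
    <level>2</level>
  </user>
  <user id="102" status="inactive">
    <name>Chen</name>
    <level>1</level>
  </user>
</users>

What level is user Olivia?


Finding user: Olivia
<level>1</level>

ANSWER: 1


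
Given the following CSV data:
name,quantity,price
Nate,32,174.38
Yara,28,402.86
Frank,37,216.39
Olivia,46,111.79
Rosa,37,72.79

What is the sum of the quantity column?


Values in 'quantity' column:
  Row 1: 32
  Row 2: 28
  Row 3: 37
  Row 4: 46
  Row 5: 37
Sum = 32 + 28 + 37 + 46 + 37 = 180

ANSWER: 180


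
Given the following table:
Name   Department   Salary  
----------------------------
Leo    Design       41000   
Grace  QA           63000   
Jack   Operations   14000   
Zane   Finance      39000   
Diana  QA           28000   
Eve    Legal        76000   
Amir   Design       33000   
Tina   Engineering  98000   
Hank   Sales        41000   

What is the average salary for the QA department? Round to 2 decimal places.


QA department members:
  Grace: 63000
  Diana: 28000
Sum = 91000
Count = 2
Average = 91000 / 2 = 45500.00

ANSWER: 45500.00


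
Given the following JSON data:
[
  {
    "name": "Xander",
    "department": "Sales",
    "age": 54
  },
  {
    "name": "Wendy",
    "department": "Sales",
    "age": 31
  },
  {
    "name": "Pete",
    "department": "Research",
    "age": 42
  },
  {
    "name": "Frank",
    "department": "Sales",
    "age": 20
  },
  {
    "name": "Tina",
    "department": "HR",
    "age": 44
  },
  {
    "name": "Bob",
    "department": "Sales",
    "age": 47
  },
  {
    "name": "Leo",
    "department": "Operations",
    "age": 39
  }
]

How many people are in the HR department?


Scanning records for department = HR
  Record 4: Tina
Count: 1

ANSWER: 1


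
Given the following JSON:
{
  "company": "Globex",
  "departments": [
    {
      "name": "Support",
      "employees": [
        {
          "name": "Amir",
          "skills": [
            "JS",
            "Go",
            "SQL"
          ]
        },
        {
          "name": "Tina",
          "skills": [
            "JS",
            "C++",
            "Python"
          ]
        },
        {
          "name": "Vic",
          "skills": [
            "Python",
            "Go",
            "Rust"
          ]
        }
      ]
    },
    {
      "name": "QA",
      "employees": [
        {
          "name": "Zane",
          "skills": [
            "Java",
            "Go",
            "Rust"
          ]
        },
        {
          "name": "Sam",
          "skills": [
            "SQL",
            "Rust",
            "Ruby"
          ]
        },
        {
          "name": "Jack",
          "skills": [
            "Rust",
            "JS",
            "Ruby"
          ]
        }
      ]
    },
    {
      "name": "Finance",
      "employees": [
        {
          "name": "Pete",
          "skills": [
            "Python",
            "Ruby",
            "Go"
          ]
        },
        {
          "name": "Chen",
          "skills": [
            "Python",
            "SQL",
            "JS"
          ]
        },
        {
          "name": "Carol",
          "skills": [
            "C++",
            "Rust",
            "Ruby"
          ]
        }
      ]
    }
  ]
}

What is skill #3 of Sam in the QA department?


Path: departments[1].employees[1].skills[2]
Value: Ruby

ANSWER: Ruby


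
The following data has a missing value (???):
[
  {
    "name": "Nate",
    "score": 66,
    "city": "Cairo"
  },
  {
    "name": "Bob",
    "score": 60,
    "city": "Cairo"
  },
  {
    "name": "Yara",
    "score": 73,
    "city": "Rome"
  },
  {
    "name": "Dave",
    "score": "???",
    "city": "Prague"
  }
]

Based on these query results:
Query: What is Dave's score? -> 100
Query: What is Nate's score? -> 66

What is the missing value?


The missing value is Dave's score
From query: Dave's score = 100

ANSWER: 100


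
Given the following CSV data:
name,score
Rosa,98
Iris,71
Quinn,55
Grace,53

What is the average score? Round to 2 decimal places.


Scores: 98, 71, 55, 53
Sum = 277
Count = 4
Average = 277 / 4 = 69.25

ANSWER: 69.25


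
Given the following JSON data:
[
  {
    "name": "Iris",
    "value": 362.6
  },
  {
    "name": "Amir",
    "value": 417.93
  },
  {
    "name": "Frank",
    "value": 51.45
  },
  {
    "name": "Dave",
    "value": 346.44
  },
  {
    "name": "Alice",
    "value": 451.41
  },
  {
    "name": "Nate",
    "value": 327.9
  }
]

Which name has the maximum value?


Comparing values:
  Iris: 362.6
  Amir: 417.93
  Frank: 51.45
  Dave: 346.44
  Alice: 451.41
  Nate: 327.9
Maximum: Alice (451.41)

ANSWER: Alice


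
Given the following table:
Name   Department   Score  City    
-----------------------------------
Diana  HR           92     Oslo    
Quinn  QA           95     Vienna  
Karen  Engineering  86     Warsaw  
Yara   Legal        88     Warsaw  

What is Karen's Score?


Row 3: Karen
Score = 86

ANSWER: 86


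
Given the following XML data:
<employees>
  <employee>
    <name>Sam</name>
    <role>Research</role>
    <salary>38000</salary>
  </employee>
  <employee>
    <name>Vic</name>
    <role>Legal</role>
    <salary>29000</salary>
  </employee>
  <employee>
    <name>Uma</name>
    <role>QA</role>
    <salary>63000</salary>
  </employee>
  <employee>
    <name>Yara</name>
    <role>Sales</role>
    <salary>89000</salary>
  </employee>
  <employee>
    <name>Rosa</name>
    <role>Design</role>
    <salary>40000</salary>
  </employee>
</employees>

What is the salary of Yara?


Searching for <employee> with <name>Yara</name>
Found at position 4
<salary>89000</salary>

ANSWER: 89000


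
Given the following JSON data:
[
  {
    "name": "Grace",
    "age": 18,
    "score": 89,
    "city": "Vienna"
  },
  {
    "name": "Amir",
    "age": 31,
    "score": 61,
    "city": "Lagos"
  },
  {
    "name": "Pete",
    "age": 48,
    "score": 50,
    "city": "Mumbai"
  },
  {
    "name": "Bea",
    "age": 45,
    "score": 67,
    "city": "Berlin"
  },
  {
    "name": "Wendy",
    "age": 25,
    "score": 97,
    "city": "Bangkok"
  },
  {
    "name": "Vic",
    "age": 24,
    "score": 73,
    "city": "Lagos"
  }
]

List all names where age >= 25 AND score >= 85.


Checking both conditions:
  Grace (age=18, score=89) -> no
  Amir (age=31, score=61) -> no
  Pete (age=48, score=50) -> no
  Bea (age=45, score=67) -> no
  Wendy (age=25, score=97) -> YES
  Vic (age=24, score=73) -> no


ANSWER: Wendy


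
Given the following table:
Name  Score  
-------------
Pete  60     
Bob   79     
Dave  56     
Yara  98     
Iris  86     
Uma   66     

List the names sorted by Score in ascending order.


Sorting by Score (ascending):
  Dave: 56
  Pete: 60
  Uma: 66
  Bob: 79
  Iris: 86
  Yara: 98


ANSWER: Dave, Pete, Uma, Bob, Iris, Yara


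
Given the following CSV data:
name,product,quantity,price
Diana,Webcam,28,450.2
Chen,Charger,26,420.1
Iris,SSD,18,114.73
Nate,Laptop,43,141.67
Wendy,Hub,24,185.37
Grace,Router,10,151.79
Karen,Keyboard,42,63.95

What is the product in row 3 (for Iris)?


Row 3: Iris
Column 'product' = SSD

ANSWER: SSD


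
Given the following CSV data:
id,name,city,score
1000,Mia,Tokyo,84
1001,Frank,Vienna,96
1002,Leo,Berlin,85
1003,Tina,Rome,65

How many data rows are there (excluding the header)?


Counting rows (excluding header):
Header: id,name,city,score
Data rows: 4

ANSWER: 4


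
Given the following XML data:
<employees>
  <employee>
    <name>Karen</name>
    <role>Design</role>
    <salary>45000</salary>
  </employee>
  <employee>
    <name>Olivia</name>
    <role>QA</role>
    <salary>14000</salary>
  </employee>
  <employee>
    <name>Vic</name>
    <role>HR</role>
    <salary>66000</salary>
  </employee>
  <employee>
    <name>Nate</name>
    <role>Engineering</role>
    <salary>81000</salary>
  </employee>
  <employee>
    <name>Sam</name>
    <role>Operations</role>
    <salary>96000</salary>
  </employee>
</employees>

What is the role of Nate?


Searching for <employee> with <name>Nate</name>
Found at position 4
<role>Engineering</role>

ANSWER: Engineering


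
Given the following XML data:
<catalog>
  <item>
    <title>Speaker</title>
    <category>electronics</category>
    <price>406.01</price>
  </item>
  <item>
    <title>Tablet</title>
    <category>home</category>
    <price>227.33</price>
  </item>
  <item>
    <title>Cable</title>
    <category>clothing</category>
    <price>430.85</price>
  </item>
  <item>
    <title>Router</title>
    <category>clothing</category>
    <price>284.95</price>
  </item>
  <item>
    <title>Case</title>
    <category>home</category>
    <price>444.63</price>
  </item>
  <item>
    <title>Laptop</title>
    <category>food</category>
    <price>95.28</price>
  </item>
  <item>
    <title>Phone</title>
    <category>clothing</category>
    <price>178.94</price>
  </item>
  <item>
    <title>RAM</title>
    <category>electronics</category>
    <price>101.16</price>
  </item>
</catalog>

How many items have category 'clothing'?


Scanning <item> elements for <category>clothing</category>:
  Item 3: Cable -> MATCH
  Item 4: Router -> MATCH
  Item 7: Phone -> MATCH
Count: 3

ANSWER: 3


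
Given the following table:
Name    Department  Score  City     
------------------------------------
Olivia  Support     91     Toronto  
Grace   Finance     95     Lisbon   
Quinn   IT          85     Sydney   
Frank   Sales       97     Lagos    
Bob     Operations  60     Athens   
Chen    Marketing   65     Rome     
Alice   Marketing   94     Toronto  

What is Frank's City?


Row 4: Frank
City = Lagos

ANSWER: Lagos


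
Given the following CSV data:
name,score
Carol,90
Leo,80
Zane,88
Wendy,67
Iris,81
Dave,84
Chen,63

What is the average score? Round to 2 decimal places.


Scores: 90, 80, 88, 67, 81, 84, 63
Sum = 553
Count = 7
Average = 553 / 7 = 79.00

ANSWER: 79.00


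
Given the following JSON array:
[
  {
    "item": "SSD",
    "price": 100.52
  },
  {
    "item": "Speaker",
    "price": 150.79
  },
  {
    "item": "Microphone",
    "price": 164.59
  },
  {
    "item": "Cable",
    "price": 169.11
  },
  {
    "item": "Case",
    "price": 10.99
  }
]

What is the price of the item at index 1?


Array index 1 -> Speaker
price = 150.79

ANSWER: 150.79


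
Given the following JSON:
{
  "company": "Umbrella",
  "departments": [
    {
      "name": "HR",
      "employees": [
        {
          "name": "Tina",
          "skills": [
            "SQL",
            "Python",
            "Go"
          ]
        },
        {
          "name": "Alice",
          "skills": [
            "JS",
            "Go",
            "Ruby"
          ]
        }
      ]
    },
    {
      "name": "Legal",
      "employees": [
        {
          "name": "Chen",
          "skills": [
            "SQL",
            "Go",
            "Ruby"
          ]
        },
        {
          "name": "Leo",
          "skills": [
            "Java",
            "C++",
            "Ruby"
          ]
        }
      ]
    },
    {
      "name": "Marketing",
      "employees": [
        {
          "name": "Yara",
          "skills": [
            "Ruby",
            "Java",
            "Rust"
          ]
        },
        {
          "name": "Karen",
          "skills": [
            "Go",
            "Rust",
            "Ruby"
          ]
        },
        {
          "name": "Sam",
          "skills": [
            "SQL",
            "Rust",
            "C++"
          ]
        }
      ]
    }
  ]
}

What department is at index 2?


Path: departments[2].name
Value: Marketing

ANSWER: Marketing


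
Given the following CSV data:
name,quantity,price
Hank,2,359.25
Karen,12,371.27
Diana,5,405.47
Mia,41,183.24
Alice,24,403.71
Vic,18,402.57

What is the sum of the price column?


Values in 'price' column:
  Row 1: 359.25
  Row 2: 371.27
  Row 3: 405.47
  Row 4: 183.24
  Row 5: 403.71
  Row 6: 402.57
Sum = 359.25 + 371.27 + 405.47 + 183.24 + 403.71 + 402.57 = 2125.51

ANSWER: 2125.51


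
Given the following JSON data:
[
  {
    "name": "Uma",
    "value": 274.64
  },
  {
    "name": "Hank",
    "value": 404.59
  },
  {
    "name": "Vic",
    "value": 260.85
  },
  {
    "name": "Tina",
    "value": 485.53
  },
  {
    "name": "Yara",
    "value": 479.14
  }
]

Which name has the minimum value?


Comparing values:
  Uma: 274.64
  Hank: 404.59
  Vic: 260.85
  Tina: 485.53
  Yara: 479.14
Minimum: Vic (260.85)

ANSWER: Vic


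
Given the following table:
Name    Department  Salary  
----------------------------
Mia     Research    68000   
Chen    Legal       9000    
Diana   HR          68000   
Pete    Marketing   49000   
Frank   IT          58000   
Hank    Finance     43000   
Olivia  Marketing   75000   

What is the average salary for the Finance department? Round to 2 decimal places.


Finance department members:
  Hank: 43000
Sum = 43000
Count = 1
Average = 43000 / 1 = 43000.00

ANSWER: 43000.00


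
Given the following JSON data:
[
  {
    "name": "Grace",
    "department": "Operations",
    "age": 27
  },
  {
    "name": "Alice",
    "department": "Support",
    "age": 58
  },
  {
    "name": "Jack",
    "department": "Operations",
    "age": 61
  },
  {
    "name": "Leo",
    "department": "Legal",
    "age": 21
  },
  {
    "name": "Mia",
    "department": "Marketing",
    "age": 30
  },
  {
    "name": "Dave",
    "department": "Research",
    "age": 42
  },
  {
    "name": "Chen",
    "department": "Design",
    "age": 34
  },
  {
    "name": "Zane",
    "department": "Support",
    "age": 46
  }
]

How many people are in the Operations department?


Scanning records for department = Operations
  Record 0: Grace
  Record 2: Jack
Count: 2

ANSWER: 2


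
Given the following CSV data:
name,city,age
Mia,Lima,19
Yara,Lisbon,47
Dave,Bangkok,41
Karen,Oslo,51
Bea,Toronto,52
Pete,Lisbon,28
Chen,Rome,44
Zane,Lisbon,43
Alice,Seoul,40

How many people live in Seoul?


Scanning city column for 'Seoul':
  Row 9: Alice -> MATCH
Total matches: 1

ANSWER: 1


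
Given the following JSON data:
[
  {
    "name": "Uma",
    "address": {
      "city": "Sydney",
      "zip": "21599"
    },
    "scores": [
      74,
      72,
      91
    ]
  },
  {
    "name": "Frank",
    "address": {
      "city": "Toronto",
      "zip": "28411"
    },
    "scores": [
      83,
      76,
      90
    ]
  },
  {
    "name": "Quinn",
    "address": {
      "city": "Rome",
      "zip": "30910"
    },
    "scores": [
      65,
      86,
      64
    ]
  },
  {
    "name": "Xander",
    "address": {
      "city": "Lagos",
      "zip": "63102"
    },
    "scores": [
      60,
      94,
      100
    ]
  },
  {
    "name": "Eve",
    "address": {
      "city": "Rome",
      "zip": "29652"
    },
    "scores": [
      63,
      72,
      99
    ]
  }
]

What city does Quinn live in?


Path: records[2].address.city
Value: Rome

ANSWER: Rome


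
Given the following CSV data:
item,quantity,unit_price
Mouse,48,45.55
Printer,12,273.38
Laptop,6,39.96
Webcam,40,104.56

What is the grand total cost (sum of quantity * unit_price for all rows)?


Computing row totals:
  Mouse: 48 * 45.55 = 2186.4
  Printer: 12 * 273.38 = 3280.56
  Laptop: 6 * 39.96 = 239.76
  Webcam: 40 * 104.56 = 4182.4
Grand total = 2186.4 + 3280.56 + 239.76 + 4182.4 = 9889.12

ANSWER: 9889.12


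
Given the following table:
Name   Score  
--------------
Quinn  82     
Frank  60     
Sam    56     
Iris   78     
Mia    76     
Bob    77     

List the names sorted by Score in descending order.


Sorting by Score (descending):
  Quinn: 82
  Iris: 78
  Bob: 77
  Mia: 76
  Frank: 60
  Sam: 56


ANSWER: Quinn, Iris, Bob, Mia, Frank, Sam


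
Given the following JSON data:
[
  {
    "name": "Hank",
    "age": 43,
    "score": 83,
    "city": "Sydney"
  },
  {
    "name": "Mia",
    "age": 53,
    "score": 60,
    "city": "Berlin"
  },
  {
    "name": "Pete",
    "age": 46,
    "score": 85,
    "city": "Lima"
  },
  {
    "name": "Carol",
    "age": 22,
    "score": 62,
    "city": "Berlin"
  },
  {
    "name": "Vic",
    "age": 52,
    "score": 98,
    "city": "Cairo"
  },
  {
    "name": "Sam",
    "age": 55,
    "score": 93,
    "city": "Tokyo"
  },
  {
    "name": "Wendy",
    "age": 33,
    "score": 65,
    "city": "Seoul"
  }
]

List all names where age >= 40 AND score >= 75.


Checking both conditions:
  Hank (age=43, score=83) -> YES
  Mia (age=53, score=60) -> no
  Pete (age=46, score=85) -> YES
  Carol (age=22, score=62) -> no
  Vic (age=52, score=98) -> YES
  Sam (age=55, score=93) -> YES
  Wendy (age=33, score=65) -> no


ANSWER: Hank, Pete, Vic, Sam


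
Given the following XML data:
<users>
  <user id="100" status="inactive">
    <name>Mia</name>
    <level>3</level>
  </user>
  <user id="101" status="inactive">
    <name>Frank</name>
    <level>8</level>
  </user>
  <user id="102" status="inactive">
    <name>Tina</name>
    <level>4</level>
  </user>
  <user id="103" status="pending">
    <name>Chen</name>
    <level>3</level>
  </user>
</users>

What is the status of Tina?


Finding user with name = Tina
user id="102" status="inactive"

ANSWER: inactive


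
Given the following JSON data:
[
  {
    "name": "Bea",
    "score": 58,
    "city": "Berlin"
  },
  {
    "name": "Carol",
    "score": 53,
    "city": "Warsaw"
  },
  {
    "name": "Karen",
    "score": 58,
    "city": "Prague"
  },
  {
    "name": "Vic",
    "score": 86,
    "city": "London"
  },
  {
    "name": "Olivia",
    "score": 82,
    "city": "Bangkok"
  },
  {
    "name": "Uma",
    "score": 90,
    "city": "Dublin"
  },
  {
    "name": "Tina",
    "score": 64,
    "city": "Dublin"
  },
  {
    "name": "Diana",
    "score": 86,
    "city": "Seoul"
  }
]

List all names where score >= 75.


Filtering records where score >= 75:
  Bea (score=58) -> no
  Carol (score=53) -> no
  Karen (score=58) -> no
  Vic (score=86) -> YES
  Olivia (score=82) -> YES
  Uma (score=90) -> YES
  Tina (score=64) -> no
  Diana (score=86) -> YES


ANSWER: Vic, Olivia, Uma, Diana


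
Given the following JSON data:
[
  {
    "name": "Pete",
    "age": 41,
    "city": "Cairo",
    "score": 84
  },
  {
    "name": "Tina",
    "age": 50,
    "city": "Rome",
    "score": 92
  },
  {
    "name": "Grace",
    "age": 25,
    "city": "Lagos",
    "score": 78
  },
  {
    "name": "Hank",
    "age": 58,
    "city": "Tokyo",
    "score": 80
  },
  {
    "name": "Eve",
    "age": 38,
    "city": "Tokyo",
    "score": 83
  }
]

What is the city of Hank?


Looking up record where name = Hank
Record index: 3
Field 'city' = Tokyo

ANSWER: Tokyo


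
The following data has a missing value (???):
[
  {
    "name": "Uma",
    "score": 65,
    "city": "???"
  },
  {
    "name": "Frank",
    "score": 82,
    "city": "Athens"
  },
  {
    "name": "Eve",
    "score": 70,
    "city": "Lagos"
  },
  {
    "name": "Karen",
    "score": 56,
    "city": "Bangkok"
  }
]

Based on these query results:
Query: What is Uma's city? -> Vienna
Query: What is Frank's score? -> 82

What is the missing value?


The missing value is Uma's city
From query: Uma's city = Vienna

ANSWER: Vienna


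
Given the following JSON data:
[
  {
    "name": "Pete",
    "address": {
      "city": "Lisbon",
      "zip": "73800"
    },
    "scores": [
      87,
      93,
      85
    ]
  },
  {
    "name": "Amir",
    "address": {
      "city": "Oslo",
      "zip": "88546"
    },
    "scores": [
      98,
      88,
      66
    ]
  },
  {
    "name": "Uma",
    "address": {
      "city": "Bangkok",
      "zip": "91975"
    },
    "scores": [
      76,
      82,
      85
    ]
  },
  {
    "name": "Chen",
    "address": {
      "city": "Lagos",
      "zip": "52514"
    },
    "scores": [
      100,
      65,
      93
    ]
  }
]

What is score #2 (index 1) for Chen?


Path: records[3].scores[1]
Value: 65

ANSWER: 65


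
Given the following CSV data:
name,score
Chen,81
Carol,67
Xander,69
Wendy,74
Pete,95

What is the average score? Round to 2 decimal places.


Scores: 81, 67, 69, 74, 95
Sum = 386
Count = 5
Average = 386 / 5 = 77.20

ANSWER: 77.20


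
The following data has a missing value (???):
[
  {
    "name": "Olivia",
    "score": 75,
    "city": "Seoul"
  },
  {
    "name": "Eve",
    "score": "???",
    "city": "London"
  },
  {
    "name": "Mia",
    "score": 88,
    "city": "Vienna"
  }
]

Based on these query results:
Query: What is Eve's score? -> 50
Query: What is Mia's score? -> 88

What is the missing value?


The missing value is Eve's score
From query: Eve's score = 50

ANSWER: 50


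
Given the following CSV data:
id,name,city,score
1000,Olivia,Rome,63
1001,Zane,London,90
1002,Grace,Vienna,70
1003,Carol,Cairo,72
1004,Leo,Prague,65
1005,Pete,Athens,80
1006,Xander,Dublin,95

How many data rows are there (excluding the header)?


Counting rows (excluding header):
Header: id,name,city,score
Data rows: 7

ANSWER: 7


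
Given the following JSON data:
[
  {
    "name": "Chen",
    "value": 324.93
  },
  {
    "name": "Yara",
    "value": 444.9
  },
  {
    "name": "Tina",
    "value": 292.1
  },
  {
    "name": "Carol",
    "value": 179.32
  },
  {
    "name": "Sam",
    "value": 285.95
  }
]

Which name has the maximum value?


Comparing values:
  Chen: 324.93
  Yara: 444.9
  Tina: 292.1
  Carol: 179.32
  Sam: 285.95
Maximum: Yara (444.9)

ANSWER: Yara


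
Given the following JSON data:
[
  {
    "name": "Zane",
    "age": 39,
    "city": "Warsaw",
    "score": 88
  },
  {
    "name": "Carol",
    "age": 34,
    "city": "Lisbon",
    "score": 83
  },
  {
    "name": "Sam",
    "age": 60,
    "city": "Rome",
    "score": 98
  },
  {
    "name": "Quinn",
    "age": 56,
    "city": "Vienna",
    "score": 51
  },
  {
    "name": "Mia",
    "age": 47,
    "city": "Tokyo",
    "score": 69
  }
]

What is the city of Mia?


Looking up record where name = Mia
Record index: 4
Field 'city' = Tokyo

ANSWER: Tokyo


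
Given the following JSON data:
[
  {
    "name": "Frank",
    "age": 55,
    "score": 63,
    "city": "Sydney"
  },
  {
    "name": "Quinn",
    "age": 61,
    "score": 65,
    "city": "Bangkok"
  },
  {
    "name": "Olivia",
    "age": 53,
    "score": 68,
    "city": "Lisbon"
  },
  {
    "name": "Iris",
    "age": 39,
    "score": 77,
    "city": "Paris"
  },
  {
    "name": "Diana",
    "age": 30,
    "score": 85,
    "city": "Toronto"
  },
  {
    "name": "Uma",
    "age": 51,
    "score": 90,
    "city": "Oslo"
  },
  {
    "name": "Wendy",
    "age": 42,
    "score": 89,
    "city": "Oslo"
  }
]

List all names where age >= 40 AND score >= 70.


Checking both conditions:
  Frank (age=55, score=63) -> no
  Quinn (age=61, score=65) -> no
  Olivia (age=53, score=68) -> no
  Iris (age=39, score=77) -> no
  Diana (age=30, score=85) -> no
  Uma (age=51, score=90) -> YES
  Wendy (age=42, score=89) -> YES


ANSWER: Uma, Wendy


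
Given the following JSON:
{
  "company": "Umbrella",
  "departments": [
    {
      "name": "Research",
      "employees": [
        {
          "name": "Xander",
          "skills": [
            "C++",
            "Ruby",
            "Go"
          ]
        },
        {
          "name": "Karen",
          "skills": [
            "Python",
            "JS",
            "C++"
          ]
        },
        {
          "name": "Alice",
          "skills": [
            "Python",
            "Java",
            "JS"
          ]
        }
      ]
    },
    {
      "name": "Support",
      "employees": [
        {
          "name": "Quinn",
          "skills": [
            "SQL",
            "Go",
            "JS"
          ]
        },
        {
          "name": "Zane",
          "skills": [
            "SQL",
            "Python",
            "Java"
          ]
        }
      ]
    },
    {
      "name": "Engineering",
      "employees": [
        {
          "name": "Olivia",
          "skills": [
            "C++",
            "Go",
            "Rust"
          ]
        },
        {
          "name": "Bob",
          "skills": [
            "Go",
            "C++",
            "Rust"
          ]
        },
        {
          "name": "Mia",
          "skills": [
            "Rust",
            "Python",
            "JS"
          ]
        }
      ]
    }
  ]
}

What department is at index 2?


Path: departments[2].name
Value: Engineering

ANSWER: Engineering


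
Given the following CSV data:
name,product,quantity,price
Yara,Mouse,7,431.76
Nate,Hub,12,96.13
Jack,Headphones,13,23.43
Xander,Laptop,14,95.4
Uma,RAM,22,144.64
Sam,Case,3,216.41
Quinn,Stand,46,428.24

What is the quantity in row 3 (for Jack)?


Row 3: Jack
Column 'quantity' = 13

ANSWER: 13


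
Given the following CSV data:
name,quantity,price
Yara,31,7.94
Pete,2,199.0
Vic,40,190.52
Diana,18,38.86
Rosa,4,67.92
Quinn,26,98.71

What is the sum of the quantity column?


Values in 'quantity' column:
  Row 1: 31
  Row 2: 2
  Row 3: 40
  Row 4: 18
  Row 5: 4
  Row 6: 26
Sum = 31 + 2 + 40 + 18 + 4 + 26 = 121

ANSWER: 121


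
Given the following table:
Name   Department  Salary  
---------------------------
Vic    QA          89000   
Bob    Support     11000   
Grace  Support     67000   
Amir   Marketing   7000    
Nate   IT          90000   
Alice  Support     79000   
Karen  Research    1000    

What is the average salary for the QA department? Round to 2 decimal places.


QA department members:
  Vic: 89000
Sum = 89000
Count = 1
Average = 89000 / 1 = 89000.00

ANSWER: 89000.00


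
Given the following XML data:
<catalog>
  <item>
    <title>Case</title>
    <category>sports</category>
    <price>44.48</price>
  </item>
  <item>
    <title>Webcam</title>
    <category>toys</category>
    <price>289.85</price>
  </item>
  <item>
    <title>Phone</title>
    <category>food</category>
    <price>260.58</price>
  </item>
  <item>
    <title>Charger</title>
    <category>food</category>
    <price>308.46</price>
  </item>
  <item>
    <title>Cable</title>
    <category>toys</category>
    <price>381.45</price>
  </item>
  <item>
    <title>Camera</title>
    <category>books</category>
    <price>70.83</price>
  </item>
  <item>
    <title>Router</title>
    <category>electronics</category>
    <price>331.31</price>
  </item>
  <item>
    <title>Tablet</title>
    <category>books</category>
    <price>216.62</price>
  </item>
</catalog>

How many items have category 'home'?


Scanning <item> elements for <category>home</category>:
Count: 0

ANSWER: 0


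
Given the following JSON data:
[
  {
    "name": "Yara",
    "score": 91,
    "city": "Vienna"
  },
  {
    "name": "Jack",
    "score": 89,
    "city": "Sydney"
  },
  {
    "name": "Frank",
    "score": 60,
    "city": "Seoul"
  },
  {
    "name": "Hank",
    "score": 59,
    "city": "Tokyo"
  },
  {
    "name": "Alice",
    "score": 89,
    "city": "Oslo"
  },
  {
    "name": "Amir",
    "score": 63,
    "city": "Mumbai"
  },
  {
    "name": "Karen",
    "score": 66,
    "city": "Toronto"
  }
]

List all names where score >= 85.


Filtering records where score >= 85:
  Yara (score=91) -> YES
  Jack (score=89) -> YES
  Frank (score=60) -> no
  Hank (score=59) -> no
  Alice (score=89) -> YES
  Amir (score=63) -> no
  Karen (score=66) -> no


ANSWER: Yara, Jack, Alice


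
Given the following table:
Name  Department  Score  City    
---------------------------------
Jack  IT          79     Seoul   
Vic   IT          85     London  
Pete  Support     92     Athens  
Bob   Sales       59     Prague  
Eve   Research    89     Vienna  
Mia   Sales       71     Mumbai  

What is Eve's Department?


Row 5: Eve
Department = Research

ANSWER: Research


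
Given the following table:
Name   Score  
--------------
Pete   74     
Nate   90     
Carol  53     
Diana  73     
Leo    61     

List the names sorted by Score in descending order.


Sorting by Score (descending):
  Nate: 90
  Pete: 74
  Diana: 73
  Leo: 61
  Carol: 53


ANSWER: Nate, Pete, Diana, Leo, Carol


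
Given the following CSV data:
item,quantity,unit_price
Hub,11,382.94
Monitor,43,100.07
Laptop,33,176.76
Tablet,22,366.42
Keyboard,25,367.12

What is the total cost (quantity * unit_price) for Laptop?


Row: Laptop
quantity = 33
unit_price = 176.76
total = 33 * 176.76 = 5833.08

ANSWER: 5833.08
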